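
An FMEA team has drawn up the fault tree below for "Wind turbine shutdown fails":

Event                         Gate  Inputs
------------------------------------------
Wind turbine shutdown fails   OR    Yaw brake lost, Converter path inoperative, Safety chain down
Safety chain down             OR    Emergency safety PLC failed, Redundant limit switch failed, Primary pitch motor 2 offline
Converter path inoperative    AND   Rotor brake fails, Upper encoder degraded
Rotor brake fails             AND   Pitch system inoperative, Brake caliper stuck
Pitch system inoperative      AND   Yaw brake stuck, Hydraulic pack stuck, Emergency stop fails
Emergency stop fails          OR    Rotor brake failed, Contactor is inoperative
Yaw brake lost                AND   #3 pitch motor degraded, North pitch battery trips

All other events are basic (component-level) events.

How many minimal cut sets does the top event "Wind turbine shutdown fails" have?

Yaw brake lost [AND]: one cut set from each child combined → 1 × 1 = 1 cut set(s).
Emergency stop fails [OR]: union of children's cut sets → 2 cut set(s).
Pitch system inoperative [AND]: one cut set from each child combined → 1 × 1 × 2 = 2 cut set(s).
Rotor brake fails [AND]: one cut set from each child combined → 2 × 1 = 2 cut set(s).
Converter path inoperative [AND]: one cut set from each child combined → 2 × 1 = 2 cut set(s).
Safety chain down [OR]: union of children's cut sets → 3 cut set(s).
Wind turbine shutdown fails [OR]: union of children's cut sets → 6 cut set(s).
Minimal cut sets: {#3 pitch motor degraded, North pitch battery trips}; {Brake caliper stuck, Hydraulic pack stuck, Rotor brake failed, Upper encoder degraded, Yaw brake stuck}; {Brake caliper stuck, Contactor is inoperative, Hydraulic pack stuck, Upper encoder degraded, Yaw brake stuck}; {Emergency safety PLC failed}; {Redundant limit switch failed}; {Primary pitch motor 2 offline}.

6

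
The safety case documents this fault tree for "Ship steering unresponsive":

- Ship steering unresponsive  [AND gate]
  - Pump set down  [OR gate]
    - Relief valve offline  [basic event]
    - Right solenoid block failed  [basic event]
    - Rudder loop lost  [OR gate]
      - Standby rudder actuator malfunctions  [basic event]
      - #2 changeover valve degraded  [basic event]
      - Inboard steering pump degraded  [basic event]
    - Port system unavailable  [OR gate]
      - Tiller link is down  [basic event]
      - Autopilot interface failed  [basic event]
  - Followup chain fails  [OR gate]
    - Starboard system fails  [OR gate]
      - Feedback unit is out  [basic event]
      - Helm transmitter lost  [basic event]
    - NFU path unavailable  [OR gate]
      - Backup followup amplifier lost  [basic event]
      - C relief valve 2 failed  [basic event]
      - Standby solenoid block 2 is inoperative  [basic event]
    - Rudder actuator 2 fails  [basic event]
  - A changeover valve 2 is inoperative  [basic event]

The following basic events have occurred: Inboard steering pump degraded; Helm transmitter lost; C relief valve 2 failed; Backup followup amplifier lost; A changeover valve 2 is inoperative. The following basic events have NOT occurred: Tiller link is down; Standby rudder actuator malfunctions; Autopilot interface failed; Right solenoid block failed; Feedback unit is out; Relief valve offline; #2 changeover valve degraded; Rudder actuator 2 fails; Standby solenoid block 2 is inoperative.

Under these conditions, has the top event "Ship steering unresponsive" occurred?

Rudder loop lost [OR]: Standby rudder actuator malfunctions=not, #2 changeover valve degraded=not, Inboard steering pump degraded=occurs → at least one input occurs → occurs.
Port system unavailable [OR]: Tiller link is down=not, Autopilot interface failed=not → no input occurs → does not occur.
Pump set down [OR]: Relief valve offline=not, Right solenoid block failed=not, Rudder loop lost=occurs, Port system unavailable=not → at least one input occurs → occurs.
Starboard system fails [OR]: Feedback unit is out=not, Helm transmitter lost=occurs → at least one input occurs → occurs.
NFU path unavailable [OR]: Backup followup amplifier lost=occurs, C relief valve 2 failed=occurs, Standby solenoid block 2 is inoperative=not → at least one input occurs → occurs.
Followup chain fails [OR]: Starboard system fails=occurs, NFU path unavailable=occurs, Rudder actuator 2 fails=not → at least one input occurs → occurs.
Ship steering unresponsive [AND]: Pump set down=occurs, Followup chain fails=occurs, A changeover valve 2 is inoperative=occurs → all inputs occur → occurs.

Yes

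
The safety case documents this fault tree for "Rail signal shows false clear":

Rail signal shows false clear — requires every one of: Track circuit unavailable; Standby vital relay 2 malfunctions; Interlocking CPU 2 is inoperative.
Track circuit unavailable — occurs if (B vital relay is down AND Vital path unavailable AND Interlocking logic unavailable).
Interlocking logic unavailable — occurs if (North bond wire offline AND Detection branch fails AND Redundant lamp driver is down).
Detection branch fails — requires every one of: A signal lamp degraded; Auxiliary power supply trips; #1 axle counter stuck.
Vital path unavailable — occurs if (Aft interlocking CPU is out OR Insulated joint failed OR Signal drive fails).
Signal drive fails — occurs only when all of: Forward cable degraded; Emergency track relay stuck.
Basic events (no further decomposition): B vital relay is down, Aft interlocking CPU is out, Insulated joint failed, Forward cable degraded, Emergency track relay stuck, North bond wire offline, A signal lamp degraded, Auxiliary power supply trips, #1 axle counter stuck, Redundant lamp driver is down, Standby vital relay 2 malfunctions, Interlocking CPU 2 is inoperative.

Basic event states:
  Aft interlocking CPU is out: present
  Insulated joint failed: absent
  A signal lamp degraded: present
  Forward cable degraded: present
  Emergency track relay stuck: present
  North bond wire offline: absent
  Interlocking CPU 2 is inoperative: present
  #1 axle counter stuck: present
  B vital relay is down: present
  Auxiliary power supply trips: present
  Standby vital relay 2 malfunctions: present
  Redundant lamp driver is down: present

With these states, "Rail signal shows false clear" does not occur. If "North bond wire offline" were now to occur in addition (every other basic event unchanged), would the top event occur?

Yes

Counterfactual: set "North bond wire offline" to occurred.
Signal drive fails [AND]: Forward cable degraded=occurs, Emergency track relay stuck=occurs → all inputs occur → occurs.
Vital path unavailable [OR]: Aft interlocking CPU is out=occurs, Insulated joint failed=not, Signal drive fails=occurs → at least one input occurs → occurs.
Detection branch fails [AND]: A signal lamp degraded=occurs, Auxiliary power supply trips=occurs, #1 axle counter stuck=occurs → all inputs occur → occurs.
Interlocking logic unavailable [AND]: North bond wire offline=occurs, Detection branch fails=occurs, Redundant lamp driver is down=occurs → all inputs occur → occurs.
Track circuit unavailable [AND]: B vital relay is down=occurs, Vital path unavailable=occurs, Interlocking logic unavailable=occurs → all inputs occur → occurs.
Rail signal shows false clear [AND]: Track circuit unavailable=occurs, Standby vital relay 2 malfunctions=occurs, Interlocking CPU 2 is inoperative=occurs → all inputs occur → occurs.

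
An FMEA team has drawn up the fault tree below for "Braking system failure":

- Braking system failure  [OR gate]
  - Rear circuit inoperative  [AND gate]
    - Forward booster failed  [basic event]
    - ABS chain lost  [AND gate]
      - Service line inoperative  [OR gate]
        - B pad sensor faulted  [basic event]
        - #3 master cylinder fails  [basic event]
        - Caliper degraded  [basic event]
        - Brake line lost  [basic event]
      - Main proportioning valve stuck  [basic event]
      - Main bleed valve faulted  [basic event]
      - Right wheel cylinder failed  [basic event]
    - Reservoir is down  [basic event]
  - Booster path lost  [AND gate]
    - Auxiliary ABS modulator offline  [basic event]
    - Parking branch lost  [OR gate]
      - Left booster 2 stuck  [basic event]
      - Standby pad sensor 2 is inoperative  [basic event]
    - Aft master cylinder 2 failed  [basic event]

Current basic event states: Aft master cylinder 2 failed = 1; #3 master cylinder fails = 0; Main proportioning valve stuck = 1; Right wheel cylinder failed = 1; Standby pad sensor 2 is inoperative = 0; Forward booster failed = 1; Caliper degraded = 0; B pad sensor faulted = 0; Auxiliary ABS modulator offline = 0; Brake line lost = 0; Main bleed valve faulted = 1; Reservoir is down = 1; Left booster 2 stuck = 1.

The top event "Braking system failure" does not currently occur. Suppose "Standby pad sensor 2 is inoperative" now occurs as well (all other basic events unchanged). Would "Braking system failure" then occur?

No

Counterfactual: set "Standby pad sensor 2 is inoperative" to occurred.
Service line inoperative [OR]: B pad sensor faulted=not, #3 master cylinder fails=not, Caliper degraded=not, Brake line lost=not → no input occurs → does not occur.
ABS chain lost [AND]: Service line inoperative=not, Main proportioning valve stuck=occurs, Main bleed valve faulted=occurs, Right wheel cylinder failed=occurs → not all inputs occur → does not occur.
Rear circuit inoperative [AND]: Forward booster failed=occurs, ABS chain lost=not, Reservoir is down=occurs → not all inputs occur → does not occur.
Parking branch lost [OR]: Left booster 2 stuck=occurs, Standby pad sensor 2 is inoperative=occurs → at least one input occurs → occurs.
Booster path lost [AND]: Auxiliary ABS modulator offline=not, Parking branch lost=occurs, Aft master cylinder 2 failed=occurs → not all inputs occur → does not occur.
Braking system failure [OR]: Rear circuit inoperative=not, Booster path lost=not → no input occurs → does not occur.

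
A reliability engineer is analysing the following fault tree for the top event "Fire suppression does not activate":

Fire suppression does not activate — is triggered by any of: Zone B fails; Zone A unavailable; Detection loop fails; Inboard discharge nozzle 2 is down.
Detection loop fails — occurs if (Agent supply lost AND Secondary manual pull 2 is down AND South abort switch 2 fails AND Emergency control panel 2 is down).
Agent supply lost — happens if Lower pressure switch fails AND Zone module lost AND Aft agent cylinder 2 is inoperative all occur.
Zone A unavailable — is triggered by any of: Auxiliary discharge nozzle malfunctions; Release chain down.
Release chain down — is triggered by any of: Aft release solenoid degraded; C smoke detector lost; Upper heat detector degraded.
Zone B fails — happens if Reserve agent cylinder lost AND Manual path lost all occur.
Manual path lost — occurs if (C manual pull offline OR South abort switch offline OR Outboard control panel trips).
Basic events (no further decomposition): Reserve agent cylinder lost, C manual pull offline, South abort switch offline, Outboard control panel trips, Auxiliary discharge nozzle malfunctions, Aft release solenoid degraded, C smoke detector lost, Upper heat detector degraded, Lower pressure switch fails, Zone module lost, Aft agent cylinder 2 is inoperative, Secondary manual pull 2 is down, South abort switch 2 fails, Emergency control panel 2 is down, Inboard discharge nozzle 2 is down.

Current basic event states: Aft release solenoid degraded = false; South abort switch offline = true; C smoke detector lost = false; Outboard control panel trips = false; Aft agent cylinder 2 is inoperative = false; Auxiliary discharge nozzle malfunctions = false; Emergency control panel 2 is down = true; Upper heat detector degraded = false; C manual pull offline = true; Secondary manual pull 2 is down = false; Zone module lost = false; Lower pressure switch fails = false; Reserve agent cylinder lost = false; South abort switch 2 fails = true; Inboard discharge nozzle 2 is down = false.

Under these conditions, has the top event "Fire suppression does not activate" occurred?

No

Manual path lost [OR]: C manual pull offline=occurs, South abort switch offline=occurs, Outboard control panel trips=not → at least one input occurs → occurs.
Zone B fails [AND]: Reserve agent cylinder lost=not, Manual path lost=occurs → not all inputs occur → does not occur.
Release chain down [OR]: Aft release solenoid degraded=not, C smoke detector lost=not, Upper heat detector degraded=not → no input occurs → does not occur.
Zone A unavailable [OR]: Auxiliary discharge nozzle malfunctions=not, Release chain down=not → no input occurs → does not occur.
Agent supply lost [AND]: Lower pressure switch fails=not, Zone module lost=not, Aft agent cylinder 2 is inoperative=not → not all inputs occur → does not occur.
Detection loop fails [AND]: Agent supply lost=not, Secondary manual pull 2 is down=not, South abort switch 2 fails=occurs, Emergency control panel 2 is down=occurs → not all inputs occur → does not occur.
Fire suppression does not activate [OR]: Zone B fails=not, Zone A unavailable=not, Detection loop fails=not, Inboard discharge nozzle 2 is down=not → no input occurs → does not occur.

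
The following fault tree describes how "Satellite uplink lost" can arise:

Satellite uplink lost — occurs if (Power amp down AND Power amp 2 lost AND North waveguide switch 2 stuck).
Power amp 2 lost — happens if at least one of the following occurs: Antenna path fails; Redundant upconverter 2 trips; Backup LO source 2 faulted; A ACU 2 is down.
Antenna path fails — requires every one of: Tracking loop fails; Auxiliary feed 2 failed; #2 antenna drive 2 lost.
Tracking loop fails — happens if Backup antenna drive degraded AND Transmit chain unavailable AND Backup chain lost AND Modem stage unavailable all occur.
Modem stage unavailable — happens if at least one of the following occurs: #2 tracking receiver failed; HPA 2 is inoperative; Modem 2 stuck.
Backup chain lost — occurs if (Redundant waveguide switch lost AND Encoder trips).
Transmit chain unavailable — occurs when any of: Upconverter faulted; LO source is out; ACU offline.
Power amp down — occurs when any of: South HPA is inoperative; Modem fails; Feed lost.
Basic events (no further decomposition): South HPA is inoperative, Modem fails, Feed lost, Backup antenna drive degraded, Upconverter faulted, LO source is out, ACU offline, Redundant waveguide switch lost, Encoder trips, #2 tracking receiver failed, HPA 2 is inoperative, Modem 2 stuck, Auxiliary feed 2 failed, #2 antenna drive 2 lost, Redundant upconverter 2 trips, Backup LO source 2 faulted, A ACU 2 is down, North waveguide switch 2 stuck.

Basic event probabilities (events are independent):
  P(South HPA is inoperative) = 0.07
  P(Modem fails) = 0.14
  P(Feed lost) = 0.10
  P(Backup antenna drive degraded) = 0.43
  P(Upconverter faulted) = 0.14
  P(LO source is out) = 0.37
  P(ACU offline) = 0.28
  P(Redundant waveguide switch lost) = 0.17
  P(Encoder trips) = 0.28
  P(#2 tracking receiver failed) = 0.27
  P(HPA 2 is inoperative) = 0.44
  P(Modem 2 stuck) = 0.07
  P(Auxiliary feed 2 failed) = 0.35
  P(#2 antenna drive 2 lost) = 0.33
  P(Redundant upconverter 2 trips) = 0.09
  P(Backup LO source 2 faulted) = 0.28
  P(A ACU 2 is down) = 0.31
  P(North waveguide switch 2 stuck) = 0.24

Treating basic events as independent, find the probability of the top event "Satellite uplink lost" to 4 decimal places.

P(Power amp down) [OR] = 1 − (1−0.07) × (1−0.14) × (1−0.10) = 0.280180
P(Transmit chain unavailable) [OR] = 1 − (1−0.14) × (1−0.37) × (1−0.28) = 0.609904
P(Backup chain lost) [AND] = 0.17 × 0.28 = 0.047600
P(Modem stage unavailable) [OR] = 1 − (1−0.27) × (1−0.44) × (1−0.07) = 0.619816
P(Tracking loop fails) [AND] = 0.43 × 0.609904 × 0.047600 × 0.619816 = 0.007737
P(Antenna path fails) [AND] = 0.007737 × 0.35 × 0.33 = 0.000894
P(Power amp 2 lost) [OR] = 1 − (1−0.000894) × (1−0.09) × (1−0.28) × (1−0.31) = 0.548316
P(Satellite uplink lost) [AND] = 0.280180 × 0.548316 × 0.24 = 0.036871
Rounded to 4 decimal places: P(Satellite uplink lost) ≈ 0.0369.

0.0369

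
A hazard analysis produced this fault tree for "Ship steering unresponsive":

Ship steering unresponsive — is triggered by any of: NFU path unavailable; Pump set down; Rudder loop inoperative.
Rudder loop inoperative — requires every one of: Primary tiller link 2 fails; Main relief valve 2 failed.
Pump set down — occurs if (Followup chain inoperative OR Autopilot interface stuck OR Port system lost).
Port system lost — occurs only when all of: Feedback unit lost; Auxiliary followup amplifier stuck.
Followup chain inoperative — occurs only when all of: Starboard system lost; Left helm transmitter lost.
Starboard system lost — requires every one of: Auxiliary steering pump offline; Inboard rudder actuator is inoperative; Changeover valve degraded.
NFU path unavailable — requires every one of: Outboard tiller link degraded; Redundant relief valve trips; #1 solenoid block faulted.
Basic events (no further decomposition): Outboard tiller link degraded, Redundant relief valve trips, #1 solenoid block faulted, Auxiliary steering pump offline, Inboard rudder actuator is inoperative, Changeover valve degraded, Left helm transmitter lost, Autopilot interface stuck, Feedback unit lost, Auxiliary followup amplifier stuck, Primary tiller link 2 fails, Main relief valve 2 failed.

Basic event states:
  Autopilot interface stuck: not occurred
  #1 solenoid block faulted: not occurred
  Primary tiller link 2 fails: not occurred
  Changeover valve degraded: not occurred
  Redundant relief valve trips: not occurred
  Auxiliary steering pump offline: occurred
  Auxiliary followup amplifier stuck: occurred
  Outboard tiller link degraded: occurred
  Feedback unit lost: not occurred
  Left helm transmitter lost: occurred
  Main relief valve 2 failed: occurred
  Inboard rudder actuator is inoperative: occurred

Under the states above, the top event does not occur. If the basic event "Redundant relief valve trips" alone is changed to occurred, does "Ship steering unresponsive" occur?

No

Counterfactual: set "Redundant relief valve trips" to occurred.
NFU path unavailable [AND]: Outboard tiller link degraded=occurs, Redundant relief valve trips=occurs, #1 solenoid block faulted=not → not all inputs occur → does not occur.
Starboard system lost [AND]: Auxiliary steering pump offline=occurs, Inboard rudder actuator is inoperative=occurs, Changeover valve degraded=not → not all inputs occur → does not occur.
Followup chain inoperative [AND]: Starboard system lost=not, Left helm transmitter lost=occurs → not all inputs occur → does not occur.
Port system lost [AND]: Feedback unit lost=not, Auxiliary followup amplifier stuck=occurs → not all inputs occur → does not occur.
Pump set down [OR]: Followup chain inoperative=not, Autopilot interface stuck=not, Port system lost=not → no input occurs → does not occur.
Rudder loop inoperative [AND]: Primary tiller link 2 fails=not, Main relief valve 2 failed=occurs → not all inputs occur → does not occur.
Ship steering unresponsive [OR]: NFU path unavailable=not, Pump set down=not, Rudder loop inoperative=not → no input occurs → does not occur.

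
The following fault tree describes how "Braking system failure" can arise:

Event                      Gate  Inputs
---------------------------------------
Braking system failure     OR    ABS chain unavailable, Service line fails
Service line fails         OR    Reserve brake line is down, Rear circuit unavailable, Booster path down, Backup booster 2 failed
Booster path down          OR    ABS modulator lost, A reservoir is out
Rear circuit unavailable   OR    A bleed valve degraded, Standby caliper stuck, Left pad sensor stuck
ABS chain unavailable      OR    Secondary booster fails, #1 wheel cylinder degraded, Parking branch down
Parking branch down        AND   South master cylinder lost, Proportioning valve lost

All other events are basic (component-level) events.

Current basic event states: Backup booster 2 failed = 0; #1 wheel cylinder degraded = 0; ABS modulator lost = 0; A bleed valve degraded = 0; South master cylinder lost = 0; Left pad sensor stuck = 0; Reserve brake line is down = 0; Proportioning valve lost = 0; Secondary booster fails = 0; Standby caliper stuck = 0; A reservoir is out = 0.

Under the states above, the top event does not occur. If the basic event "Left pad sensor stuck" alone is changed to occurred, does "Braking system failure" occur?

Yes

Counterfactual: set "Left pad sensor stuck" to occurred.
Parking branch down [AND]: South master cylinder lost=not, Proportioning valve lost=not → not all inputs occur → does not occur.
ABS chain unavailable [OR]: Secondary booster fails=not, #1 wheel cylinder degraded=not, Parking branch down=not → no input occurs → does not occur.
Rear circuit unavailable [OR]: A bleed valve degraded=not, Standby caliper stuck=not, Left pad sensor stuck=occurs → at least one input occurs → occurs.
Booster path down [OR]: ABS modulator lost=not, A reservoir is out=not → no input occurs → does not occur.
Service line fails [OR]: Reserve brake line is down=not, Rear circuit unavailable=occurs, Booster path down=not, Backup booster 2 failed=not → at least one input occurs → occurs.
Braking system failure [OR]: ABS chain unavailable=not, Service line fails=occurs → at least one input occurs → occurs.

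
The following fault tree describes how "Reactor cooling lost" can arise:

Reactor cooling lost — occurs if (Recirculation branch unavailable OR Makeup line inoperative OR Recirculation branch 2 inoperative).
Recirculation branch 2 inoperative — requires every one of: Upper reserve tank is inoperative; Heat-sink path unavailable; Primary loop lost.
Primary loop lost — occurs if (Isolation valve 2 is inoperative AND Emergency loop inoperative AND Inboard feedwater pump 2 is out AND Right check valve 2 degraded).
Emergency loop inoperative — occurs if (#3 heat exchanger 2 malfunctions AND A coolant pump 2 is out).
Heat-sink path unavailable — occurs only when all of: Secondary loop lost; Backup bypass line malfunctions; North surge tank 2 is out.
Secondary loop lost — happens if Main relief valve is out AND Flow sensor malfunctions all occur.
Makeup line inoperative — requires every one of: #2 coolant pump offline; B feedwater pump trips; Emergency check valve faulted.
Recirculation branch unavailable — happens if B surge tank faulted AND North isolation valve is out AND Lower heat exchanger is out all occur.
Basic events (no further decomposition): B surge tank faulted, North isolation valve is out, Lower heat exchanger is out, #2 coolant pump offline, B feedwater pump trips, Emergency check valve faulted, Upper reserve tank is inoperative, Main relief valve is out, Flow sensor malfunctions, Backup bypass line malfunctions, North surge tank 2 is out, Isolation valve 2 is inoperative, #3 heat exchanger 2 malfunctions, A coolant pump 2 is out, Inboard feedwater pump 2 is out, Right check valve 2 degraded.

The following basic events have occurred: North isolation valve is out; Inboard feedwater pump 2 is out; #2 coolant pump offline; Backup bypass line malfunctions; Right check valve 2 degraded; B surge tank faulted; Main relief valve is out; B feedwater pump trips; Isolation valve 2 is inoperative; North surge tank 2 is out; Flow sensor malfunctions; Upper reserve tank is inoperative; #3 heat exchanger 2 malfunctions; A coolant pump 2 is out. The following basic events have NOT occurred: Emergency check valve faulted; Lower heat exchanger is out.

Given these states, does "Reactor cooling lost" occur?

Recirculation branch unavailable [AND]: B surge tank faulted=occurs, North isolation valve is out=occurs, Lower heat exchanger is out=not → not all inputs occur → does not occur.
Makeup line inoperative [AND]: #2 coolant pump offline=occurs, B feedwater pump trips=occurs, Emergency check valve faulted=not → not all inputs occur → does not occur.
Secondary loop lost [AND]: Main relief valve is out=occurs, Flow sensor malfunctions=occurs → all inputs occur → occurs.
Heat-sink path unavailable [AND]: Secondary loop lost=occurs, Backup bypass line malfunctions=occurs, North surge tank 2 is out=occurs → all inputs occur → occurs.
Emergency loop inoperative [AND]: #3 heat exchanger 2 malfunctions=occurs, A coolant pump 2 is out=occurs → all inputs occur → occurs.
Primary loop lost [AND]: Isolation valve 2 is inoperative=occurs, Emergency loop inoperative=occurs, Inboard feedwater pump 2 is out=occurs, Right check valve 2 degraded=occurs → all inputs occur → occurs.
Recirculation branch 2 inoperative [AND]: Upper reserve tank is inoperative=occurs, Heat-sink path unavailable=occurs, Primary loop lost=occurs → all inputs occur → occurs.
Reactor cooling lost [OR]: Recirculation branch unavailable=not, Makeup line inoperative=not, Recirculation branch 2 inoperative=occurs → at least one input occurs → occurs.

Yes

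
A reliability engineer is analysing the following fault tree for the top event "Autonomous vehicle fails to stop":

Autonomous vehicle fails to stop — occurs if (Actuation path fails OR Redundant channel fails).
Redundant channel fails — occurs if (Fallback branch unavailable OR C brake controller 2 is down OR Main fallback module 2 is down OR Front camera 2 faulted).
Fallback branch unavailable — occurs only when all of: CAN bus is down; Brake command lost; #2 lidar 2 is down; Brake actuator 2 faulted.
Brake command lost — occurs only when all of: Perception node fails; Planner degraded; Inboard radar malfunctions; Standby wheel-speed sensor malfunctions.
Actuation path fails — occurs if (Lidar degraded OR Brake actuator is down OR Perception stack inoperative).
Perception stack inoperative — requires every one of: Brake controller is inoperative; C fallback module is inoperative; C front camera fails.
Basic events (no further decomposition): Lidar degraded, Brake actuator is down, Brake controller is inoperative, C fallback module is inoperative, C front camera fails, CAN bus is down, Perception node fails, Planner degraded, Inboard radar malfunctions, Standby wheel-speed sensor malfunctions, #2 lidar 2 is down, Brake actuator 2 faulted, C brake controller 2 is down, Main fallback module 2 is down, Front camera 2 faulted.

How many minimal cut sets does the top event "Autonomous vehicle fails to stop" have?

Perception stack inoperative [AND]: one cut set from each child combined → 1 × 1 × 1 = 1 cut set(s).
Actuation path fails [OR]: union of children's cut sets → 3 cut set(s).
Brake command lost [AND]: one cut set from each child combined → 1 × 1 × 1 × 1 = 1 cut set(s).
Fallback branch unavailable [AND]: one cut set from each child combined → 1 × 1 × 1 × 1 = 1 cut set(s).
Redundant channel fails [OR]: union of children's cut sets → 4 cut set(s).
Autonomous vehicle fails to stop [OR]: union of children's cut sets → 7 cut set(s).
Minimal cut sets: {Lidar degraded}; {Brake actuator is down}; {Brake controller is inoperative, C fallback module is inoperative, C front camera fails}; {#2 lidar 2 is down, Brake actuator 2 faulted, CAN bus is down, Inboard radar malfunctions, Perception node fails, Planner degraded, Standby wheel-speed sensor malfunctions}; {C brake controller 2 is down}; {Main fallback module 2 is down}; {Front camera 2 faulted}.

7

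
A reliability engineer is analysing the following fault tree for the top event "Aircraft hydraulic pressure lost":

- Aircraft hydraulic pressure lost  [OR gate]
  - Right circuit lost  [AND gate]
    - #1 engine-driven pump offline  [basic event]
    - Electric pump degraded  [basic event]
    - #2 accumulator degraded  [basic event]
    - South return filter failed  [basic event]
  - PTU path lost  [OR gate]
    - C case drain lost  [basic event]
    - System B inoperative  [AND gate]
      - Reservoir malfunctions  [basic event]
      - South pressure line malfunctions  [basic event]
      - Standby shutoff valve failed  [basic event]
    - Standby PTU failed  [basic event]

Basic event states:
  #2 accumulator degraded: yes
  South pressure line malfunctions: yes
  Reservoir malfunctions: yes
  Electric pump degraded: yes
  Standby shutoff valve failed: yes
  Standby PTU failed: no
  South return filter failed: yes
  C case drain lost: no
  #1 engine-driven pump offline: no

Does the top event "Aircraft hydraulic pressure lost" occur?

Yes

Right circuit lost [AND]: #1 engine-driven pump offline=not, Electric pump degraded=occurs, #2 accumulator degraded=occurs, South return filter failed=occurs → not all inputs occur → does not occur.
System B inoperative [AND]: Reservoir malfunctions=occurs, South pressure line malfunctions=occurs, Standby shutoff valve failed=occurs → all inputs occur → occurs.
PTU path lost [OR]: C case drain lost=not, System B inoperative=occurs, Standby PTU failed=not → at least one input occurs → occurs.
Aircraft hydraulic pressure lost [OR]: Right circuit lost=not, PTU path lost=occurs → at least one input occurs → occurs.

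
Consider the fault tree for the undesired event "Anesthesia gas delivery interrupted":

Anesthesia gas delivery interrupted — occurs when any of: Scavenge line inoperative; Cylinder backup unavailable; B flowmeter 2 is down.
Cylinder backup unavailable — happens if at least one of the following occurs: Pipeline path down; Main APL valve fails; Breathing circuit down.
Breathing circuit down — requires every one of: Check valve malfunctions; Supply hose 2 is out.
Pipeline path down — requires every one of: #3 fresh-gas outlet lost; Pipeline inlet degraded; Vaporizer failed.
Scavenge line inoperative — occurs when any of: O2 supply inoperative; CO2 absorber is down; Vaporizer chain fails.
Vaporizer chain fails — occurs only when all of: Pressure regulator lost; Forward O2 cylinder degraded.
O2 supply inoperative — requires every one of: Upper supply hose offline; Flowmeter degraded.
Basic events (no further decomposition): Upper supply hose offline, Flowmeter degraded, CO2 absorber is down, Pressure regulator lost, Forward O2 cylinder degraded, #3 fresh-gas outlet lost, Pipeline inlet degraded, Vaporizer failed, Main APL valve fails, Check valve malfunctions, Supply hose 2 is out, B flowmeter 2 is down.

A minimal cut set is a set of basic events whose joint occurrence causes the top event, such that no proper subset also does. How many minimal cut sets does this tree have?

7

O2 supply inoperative [AND]: one cut set from each child combined → 1 × 1 = 1 cut set(s).
Vaporizer chain fails [AND]: one cut set from each child combined → 1 × 1 = 1 cut set(s).
Scavenge line inoperative [OR]: union of children's cut sets → 3 cut set(s).
Pipeline path down [AND]: one cut set from each child combined → 1 × 1 × 1 = 1 cut set(s).
Breathing circuit down [AND]: one cut set from each child combined → 1 × 1 = 1 cut set(s).
Cylinder backup unavailable [OR]: union of children's cut sets → 3 cut set(s).
Anesthesia gas delivery interrupted [OR]: union of children's cut sets → 7 cut set(s).
Minimal cut sets: {Flowmeter degraded, Upper supply hose offline}; {CO2 absorber is down}; {Forward O2 cylinder degraded, Pressure regulator lost}; {#3 fresh-gas outlet lost, Pipeline inlet degraded, Vaporizer failed}; {Main APL valve fails}; {Check valve malfunctions, Supply hose 2 is out}; {B flowmeter 2 is down}.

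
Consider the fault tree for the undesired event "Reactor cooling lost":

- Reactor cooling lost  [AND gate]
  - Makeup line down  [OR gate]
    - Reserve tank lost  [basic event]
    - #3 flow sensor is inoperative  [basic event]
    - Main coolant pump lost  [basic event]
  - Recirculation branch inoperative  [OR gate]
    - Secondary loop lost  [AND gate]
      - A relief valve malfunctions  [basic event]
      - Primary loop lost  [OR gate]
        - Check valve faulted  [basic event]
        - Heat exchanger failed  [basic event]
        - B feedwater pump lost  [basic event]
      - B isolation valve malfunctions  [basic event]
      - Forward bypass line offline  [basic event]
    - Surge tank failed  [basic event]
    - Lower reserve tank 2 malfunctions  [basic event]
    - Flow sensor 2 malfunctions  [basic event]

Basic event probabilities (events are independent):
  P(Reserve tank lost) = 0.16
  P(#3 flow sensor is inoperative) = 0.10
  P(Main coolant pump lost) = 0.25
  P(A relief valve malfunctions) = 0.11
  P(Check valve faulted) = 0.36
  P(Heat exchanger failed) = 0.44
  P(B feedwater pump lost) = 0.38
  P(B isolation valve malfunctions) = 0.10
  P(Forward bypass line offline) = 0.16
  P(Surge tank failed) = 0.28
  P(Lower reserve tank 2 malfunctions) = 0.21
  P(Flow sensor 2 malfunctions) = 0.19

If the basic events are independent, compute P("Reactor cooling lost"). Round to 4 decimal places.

0.2338

P(Makeup line down) [OR] = 1 − (1−0.16) × (1−0.10) × (1−0.25) = 0.433000
P(Primary loop lost) [OR] = 1 − (1−0.36) × (1−0.44) × (1−0.38) = 0.777792
P(Secondary loop lost) [AND] = 0.11 × 0.777792 × 0.10 × 0.16 = 0.001369
P(Recirculation branch inoperative) [OR] = 1 − (1−0.001369) × (1−0.28) × (1−0.21) × (1−0.19) = 0.539903
P(Reactor cooling lost) [AND] = 0.433000 × 0.539903 = 0.233778
Rounded to 4 decimal places: P(Reactor cooling lost) ≈ 0.2338.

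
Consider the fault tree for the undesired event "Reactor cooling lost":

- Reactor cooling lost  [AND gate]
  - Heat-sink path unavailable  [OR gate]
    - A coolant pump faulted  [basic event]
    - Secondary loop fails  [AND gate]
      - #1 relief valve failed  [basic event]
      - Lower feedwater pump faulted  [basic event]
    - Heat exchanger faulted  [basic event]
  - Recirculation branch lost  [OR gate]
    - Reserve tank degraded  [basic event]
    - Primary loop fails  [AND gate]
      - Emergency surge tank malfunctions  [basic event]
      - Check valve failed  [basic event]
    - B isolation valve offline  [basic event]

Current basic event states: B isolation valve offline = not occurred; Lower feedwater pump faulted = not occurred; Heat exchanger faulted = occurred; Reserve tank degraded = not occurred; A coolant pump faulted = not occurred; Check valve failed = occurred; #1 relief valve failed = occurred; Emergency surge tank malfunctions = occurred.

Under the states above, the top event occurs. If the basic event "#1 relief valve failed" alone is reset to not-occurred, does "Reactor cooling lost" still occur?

Counterfactual: set "#1 relief valve failed" to not occurred.
Secondary loop fails [AND]: #1 relief valve failed=not, Lower feedwater pump faulted=not → not all inputs occur → does not occur.
Heat-sink path unavailable [OR]: A coolant pump faulted=not, Secondary loop fails=not, Heat exchanger faulted=occurs → at least one input occurs → occurs.
Primary loop fails [AND]: Emergency surge tank malfunctions=occurs, Check valve failed=occurs → all inputs occur → occurs.
Recirculation branch lost [OR]: Reserve tank degraded=not, Primary loop fails=occurs, B isolation valve offline=not → at least one input occurs → occurs.
Reactor cooling lost [AND]: Heat-sink path unavailable=occurs, Recirculation branch lost=occurs → all inputs occur → occurs.

Yes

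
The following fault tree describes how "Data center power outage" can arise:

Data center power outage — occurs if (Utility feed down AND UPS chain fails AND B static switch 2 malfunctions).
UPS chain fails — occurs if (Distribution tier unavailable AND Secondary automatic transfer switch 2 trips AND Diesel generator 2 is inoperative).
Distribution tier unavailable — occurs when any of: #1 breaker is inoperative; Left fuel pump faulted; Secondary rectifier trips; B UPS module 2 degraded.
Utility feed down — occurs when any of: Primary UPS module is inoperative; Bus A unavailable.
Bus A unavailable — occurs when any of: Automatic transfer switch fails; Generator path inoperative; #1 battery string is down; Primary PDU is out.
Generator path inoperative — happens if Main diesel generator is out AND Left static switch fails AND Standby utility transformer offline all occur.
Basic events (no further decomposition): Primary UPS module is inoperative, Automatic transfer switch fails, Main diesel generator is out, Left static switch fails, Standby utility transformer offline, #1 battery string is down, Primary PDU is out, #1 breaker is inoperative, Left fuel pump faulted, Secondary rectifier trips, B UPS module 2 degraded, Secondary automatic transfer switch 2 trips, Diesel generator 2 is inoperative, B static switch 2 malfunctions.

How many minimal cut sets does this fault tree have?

Generator path inoperative [AND]: one cut set from each child combined → 1 × 1 × 1 = 1 cut set(s).
Bus A unavailable [OR]: union of children's cut sets → 4 cut set(s).
Utility feed down [OR]: union of children's cut sets → 5 cut set(s).
Distribution tier unavailable [OR]: union of children's cut sets → 4 cut set(s).
UPS chain fails [AND]: one cut set from each child combined → 4 × 1 × 1 = 4 cut set(s).
Data center power outage [AND]: one cut set from each child combined → 5 × 4 × 1 = 20 cut set(s).

20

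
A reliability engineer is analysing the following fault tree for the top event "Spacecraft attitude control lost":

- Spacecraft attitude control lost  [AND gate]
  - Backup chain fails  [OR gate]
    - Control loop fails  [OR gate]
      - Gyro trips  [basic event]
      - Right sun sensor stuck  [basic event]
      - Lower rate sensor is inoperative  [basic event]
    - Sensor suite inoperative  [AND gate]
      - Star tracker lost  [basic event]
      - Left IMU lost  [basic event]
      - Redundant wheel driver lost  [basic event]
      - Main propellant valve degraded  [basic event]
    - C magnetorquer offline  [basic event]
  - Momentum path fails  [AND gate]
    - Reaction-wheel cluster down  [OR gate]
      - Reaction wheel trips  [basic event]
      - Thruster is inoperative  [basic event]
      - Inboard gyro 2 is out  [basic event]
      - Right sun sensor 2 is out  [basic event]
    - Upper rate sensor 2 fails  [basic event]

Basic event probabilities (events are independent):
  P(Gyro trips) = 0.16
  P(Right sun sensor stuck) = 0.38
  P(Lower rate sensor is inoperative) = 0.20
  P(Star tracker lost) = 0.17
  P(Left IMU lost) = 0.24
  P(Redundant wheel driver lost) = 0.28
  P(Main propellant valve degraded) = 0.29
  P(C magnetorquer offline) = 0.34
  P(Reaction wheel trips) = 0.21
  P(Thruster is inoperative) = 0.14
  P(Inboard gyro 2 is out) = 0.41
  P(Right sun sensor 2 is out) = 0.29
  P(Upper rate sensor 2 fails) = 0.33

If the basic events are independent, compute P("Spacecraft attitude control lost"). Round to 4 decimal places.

P(Control loop fails) [OR] = 1 − (1−0.16) × (1−0.38) × (1−0.20) = 0.583360
P(Sensor suite inoperative) [AND] = 0.17 × 0.24 × 0.28 × 0.29 = 0.003313
P(Backup chain fails) [OR] = 1 − (1−0.583360) × (1−0.003313) × (1−0.34) = 0.725929
P(Reaction-wheel cluster down) [OR] = 1 − (1−0.21) × (1−0.14) × (1−0.41) × (1−0.29) = 0.715399
P(Momentum path fails) [AND] = 0.715399 × 0.33 = 0.236082
P(Spacecraft attitude control lost) [AND] = 0.725929 × 0.236082 = 0.171379
Rounded to 4 decimal places: P(Spacecraft attitude control lost) ≈ 0.1714.

0.1714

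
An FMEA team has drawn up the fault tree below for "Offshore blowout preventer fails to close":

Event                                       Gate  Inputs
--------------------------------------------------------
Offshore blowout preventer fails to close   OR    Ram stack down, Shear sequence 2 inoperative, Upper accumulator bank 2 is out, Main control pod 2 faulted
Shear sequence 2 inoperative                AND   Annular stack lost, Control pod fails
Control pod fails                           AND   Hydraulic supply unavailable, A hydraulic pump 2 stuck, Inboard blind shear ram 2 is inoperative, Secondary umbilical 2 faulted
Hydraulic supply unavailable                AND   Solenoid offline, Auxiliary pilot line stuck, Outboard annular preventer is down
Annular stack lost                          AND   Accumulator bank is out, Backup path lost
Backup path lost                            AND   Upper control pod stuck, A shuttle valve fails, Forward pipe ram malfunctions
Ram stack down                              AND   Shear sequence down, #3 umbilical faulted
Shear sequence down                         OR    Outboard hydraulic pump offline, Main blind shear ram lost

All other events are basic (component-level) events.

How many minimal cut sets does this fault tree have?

Shear sequence down [OR]: union of children's cut sets → 2 cut set(s).
Ram stack down [AND]: one cut set from each child combined → 2 × 1 = 2 cut set(s).
Backup path lost [AND]: one cut set from each child combined → 1 × 1 × 1 = 1 cut set(s).
Annular stack lost [AND]: one cut set from each child combined → 1 × 1 = 1 cut set(s).
Hydraulic supply unavailable [AND]: one cut set from each child combined → 1 × 1 × 1 = 1 cut set(s).
Control pod fails [AND]: one cut set from each child combined → 1 × 1 × 1 × 1 = 1 cut set(s).
Shear sequence 2 inoperative [AND]: one cut set from each child combined → 1 × 1 = 1 cut set(s).
Offshore blowout preventer fails to close [OR]: union of children's cut sets → 5 cut set(s).
Minimal cut sets: {#3 umbilical faulted, Outboard hydraulic pump offline}; {#3 umbilical faulted, Main blind shear ram lost}; {A hydraulic pump 2 stuck, A shuttle valve fails, Accumulator bank is out, Auxiliary pilot line stuck, Forward pipe ram malfunctions, Inboard blind shear ram 2 is inoperative, Outboard annular preventer is down, Secondary umbilical 2 faulted, Solenoid offline, Upper control pod stuck}; {Upper accumulator bank 2 is out}; {Main control pod 2 faulted}.

5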